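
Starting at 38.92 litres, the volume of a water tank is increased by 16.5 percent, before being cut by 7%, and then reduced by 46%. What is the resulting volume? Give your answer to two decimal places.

Each change multiplies by a factor: 1.165 × 0.93 × 0.54 = 0.585063.
38.92 × 0.585063 = 22.77065196 ≈ 22.77.

22.77 litres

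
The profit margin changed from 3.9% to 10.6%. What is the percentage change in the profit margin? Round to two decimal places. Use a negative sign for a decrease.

The change is 10.6 − 3.9 = 6.7 percentage points.
Relative to the original 3.9%, that is 6.7 ÷ 3.9 ≈ 171.79%.

171.79%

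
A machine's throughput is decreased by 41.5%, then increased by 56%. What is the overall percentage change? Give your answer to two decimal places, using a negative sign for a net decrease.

-8.74%

The combined multiplier is 0.585 × 1.56 = 0.9126.
That corresponds to a decrease of 8.74%.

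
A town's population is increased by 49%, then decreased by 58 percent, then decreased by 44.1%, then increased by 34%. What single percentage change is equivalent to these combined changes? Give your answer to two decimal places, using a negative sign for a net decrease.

-53.12%

A 49% increase multiplies by 1.49.
Then a 58% decrease: 1.49 × 0.42 = 0.6258.
Then a 44.1% decrease: 0.6258 × 0.559 = 0.3498222.
Then a 34% increase: 0.3498222 × 1.34 = 0.468761748.
Overall factor 0.468761748, i.e. -53.12%.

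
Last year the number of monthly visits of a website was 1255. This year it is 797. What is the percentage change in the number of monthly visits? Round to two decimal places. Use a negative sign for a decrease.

Change: 797 − 1255 = -458.
Relative to the original: -458 ÷ 1255 ≈ -36.49%.

-36.49%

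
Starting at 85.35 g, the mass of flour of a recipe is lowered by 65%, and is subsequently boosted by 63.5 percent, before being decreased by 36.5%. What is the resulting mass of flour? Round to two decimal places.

31.01 g

Each change multiplies by a factor: 0.35 × 1.635 × 0.635 = 0.36337875.
85.35 × 0.36337875 = 31.0143763125 ≈ 31.01.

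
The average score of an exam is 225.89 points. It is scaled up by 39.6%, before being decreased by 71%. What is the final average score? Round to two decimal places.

91.45 points

39.6% increase: 225.89 × 1.396 = 315.34244.
71% decrease: 315.34244 × 0.29 = 91.4493076 ≈ 91.45.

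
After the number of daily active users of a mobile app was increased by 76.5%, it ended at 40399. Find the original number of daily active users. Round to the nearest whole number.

22889

The overall multiplier applied was 1.765.
So the original number of daily active users was 40399 ÷ 1.765 ≈ 22889.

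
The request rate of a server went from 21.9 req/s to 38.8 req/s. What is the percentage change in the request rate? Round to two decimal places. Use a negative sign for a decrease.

77.17%

Change: 38.8 − 21.9 = 16.9.
Relative to the original: 16.9 ÷ 21.9 ≈ 77.17%.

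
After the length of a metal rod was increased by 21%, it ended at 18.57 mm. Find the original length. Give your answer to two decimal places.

The overall multiplier applied was 1.21.
So the original length was 18.57 ÷ 1.21 ≈ 15.35 mm.

15.35 mm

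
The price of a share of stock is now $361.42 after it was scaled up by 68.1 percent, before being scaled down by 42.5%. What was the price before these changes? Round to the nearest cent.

The overall multiplier applied was 1.681 × 0.575 = 0.966575.
So the original price was $361.42 ÷ 0.966575 ≈ $373.92.

$373.92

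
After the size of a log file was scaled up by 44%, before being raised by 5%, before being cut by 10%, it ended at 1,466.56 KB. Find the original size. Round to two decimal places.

1,077.72 KB

The overall multiplier applied was 1.44 × 1.05 × 0.9 = 1.3608.
So the original size was 1,466.56 ÷ 1.3608 ≈ 1,077.72 KB.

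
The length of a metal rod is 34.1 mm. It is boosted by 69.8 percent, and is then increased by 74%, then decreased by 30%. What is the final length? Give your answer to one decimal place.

70.5 mm

Each change multiplies by a factor: 1.698 × 1.74 × 0.7 = 2.068164.
34.1 × 2.068164 = 70.5243924 ≈ 70.5.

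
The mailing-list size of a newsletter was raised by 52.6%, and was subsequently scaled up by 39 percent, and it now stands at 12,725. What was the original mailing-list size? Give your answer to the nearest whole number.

5,999

Undoing the 39% increase: 12,725 ÷ 1.39 ≈ 9154.676259.
Undoing the 52.6% increase: 9154.676259 ÷ 1.526 ≈ 5,999.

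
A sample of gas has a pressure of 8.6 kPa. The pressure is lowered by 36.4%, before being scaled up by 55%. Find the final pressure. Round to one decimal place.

8.5 kPa

Apply the 36.4% decrease: 8.6 × 0.636 = 5.4696.
Apply the 55% increase: 5.4696 × 1.55 = 8.47788 ≈ 8.5.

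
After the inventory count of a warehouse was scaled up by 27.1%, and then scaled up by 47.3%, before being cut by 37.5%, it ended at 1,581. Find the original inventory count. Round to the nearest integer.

Undoing the 37.5% decrease: 1,581 ÷ 0.625 = 2529.6.
Undoing the 47.3% increase: 2529.6 ÷ 1.473 ≈ 1717.311609.
Undoing the 27.1% increase: 1717.311609 ÷ 1.271 ≈ 1,351.

1,351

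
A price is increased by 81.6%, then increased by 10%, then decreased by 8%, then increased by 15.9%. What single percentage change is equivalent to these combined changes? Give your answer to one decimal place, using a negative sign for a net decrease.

The combined multiplier is 1.816 × 1.1 × 0.92 × 1.159 = 2.130000928.
That corresponds to an increase of 113.0%.

113.0%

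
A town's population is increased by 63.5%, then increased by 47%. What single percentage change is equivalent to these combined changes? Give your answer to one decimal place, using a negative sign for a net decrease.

A 63.5% increase multiplies by 1.635.
Then a 47% increase: 1.635 × 1.47 = 2.40345.
Overall factor 2.40345, i.e. 140.3%.

140.3%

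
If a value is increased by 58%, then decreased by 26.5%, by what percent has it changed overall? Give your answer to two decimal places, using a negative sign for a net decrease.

A 58% increase multiplies by 1.58.
Then a 26.5% decrease: 1.58 × 0.735 = 1.1613.
Overall factor 1.1613, i.e. 16.13%.

16.13%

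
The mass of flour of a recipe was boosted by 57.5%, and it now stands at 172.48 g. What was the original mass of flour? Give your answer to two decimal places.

The overall multiplier applied was 1.575.
So the original mass of flour was 172.48 ÷ 1.575 ≈ 109.51 g.

109.51 g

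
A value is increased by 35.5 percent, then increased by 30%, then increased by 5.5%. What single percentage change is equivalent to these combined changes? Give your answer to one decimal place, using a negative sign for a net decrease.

The combined multiplier is 1.355 × 1.3 × 1.055 = 1.8583825.
That corresponds to an increase of 85.8%.

85.8%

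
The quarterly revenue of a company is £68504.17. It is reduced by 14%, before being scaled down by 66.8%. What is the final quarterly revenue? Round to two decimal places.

Each change multiplies by a factor: 0.86 × 0.332 = 0.28552.
£68504.17 × 0.28552 = £19559.3106184 ≈ £19559.31.

£19559.31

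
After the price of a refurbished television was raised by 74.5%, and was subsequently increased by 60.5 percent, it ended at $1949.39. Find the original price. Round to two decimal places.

$696.03

The overall multiplier applied was 1.745 × 1.605 = 2.800725.
So the original price was $1949.39 ÷ 2.800725 ≈ $696.03.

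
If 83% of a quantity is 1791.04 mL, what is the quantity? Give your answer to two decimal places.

2157.88 mL

1791.04 mL ÷ 0.83 ≈ 2157.88 mL.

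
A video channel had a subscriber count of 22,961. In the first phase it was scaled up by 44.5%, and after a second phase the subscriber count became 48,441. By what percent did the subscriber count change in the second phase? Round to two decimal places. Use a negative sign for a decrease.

After the first phase: 22,961 × 1.445 = 33178.645.
Second-phase multiplier: 48,441 ÷ 33178.645 ≈ 1.460005.
That is a change of 46.00%.

46.00%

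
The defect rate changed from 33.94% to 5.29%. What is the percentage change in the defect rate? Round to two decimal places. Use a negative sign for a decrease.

-84.41%

The change is 5.29 − 33.94 = -28.65 percentage points.
Relative to the original 33.94%, that is -28.65 ÷ 33.94 ≈ -84.41%.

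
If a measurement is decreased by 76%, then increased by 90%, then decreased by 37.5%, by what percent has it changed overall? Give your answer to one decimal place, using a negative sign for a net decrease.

A 76% decrease multiplies by 0.24.
Then a 90% increase: 0.24 × 1.9 = 0.456.
Then a 37.5% decrease: 0.456 × 0.625 = 0.285.
Overall factor 0.285, i.e. -71.5%.

-71.5%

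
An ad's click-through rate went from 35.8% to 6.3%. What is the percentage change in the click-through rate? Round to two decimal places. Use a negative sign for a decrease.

-82.40%

The change is 6.3 − 35.8 = -29.5 percentage points.
Relative to the original 35.8%, that is -29.5 ÷ 35.8 ≈ -82.40%.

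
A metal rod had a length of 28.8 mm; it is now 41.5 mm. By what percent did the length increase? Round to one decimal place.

44.1%

Change: 41.5 − 28.8 = 12.7.
Relative to the original: 12.7 ÷ 28.8 ≈ 44.1%.
So the length increased by 44.1%.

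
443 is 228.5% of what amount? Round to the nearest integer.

443 ÷ 2.285 ≈ 194.

194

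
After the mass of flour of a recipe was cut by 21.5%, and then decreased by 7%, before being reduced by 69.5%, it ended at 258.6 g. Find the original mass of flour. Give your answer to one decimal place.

1,161.4 g

The overall multiplier applied was 0.785 × 0.93 × 0.305 = 0.22266525.
So the original mass of flour was 258.6 ÷ 0.22266525 ≈ 1,161.4 g.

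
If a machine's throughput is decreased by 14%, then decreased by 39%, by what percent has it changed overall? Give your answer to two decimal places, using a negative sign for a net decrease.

The combined multiplier is 0.86 × 0.61 = 0.5246.
That corresponds to a decrease of 47.54%.

-47.54%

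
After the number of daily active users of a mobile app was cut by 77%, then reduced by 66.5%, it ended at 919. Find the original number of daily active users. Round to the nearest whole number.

Undoing the 66.5% decrease: 919 ÷ 0.335 ≈ 2743.283582.
Undoing the 77% decrease: 2743.283582 ÷ 0.23 ≈ 11,927.

11,927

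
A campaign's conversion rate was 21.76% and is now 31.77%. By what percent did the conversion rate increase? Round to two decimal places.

The change is 31.77 − 21.76 = 10.01 percentage points.
Relative to the original 21.76%, that is 10.01 ÷ 21.76 ≈ 46.00%.
So the conversion rate rose by 46.00%.

46.00%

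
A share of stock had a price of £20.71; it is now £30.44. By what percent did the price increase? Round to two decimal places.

Change: £30.44 − £20.71 = £9.73.
Relative to the original: £9.73 ÷ £20.71 ≈ 46.98%.
So the price increased by 46.98%.

46.98%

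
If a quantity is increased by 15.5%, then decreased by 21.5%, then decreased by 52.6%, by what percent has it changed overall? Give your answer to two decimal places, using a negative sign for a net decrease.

-57.02%

The combined multiplier is 1.155 × 0.785 × 0.474 = 0.42976395.
That corresponds to a decrease of 57.02%.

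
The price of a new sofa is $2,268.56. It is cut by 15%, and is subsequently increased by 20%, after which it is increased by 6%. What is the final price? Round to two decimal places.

$2,452.77

After the 15% decrease: $2,268.56 × 0.85 = $1928.276.
After the 20% increase: $1928.276 × 1.2 = $2313.9312.
6% increase: $2313.9312 × 1.06 = $2452.767072 ≈ $2,452.77.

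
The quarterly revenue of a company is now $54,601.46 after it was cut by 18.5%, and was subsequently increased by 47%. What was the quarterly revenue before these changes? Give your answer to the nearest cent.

$45,575.28

Undoing the 47% increase: $54,601.46 ÷ 1.47 ≈ $37143.85034.
Undoing the 18.5% decrease: $37143.85034 ÷ 0.815 ≈ $45,575.28.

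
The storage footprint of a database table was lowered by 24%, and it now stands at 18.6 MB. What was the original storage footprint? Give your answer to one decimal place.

24.5 MB

The overall multiplier applied was 0.76.
So the original storage footprint was 18.6 ÷ 0.76 ≈ 24.5 MB.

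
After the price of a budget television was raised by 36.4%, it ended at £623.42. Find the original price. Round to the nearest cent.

£457.05

The overall multiplier applied was 1.364.
So the original price was £623.42 ÷ 1.364 ≈ £457.05.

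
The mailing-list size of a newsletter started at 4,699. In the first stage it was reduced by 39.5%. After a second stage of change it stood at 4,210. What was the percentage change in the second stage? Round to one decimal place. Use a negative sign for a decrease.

48.1%

After the first stage: 4,699 × 0.605 = 2842.895.
Second-stage multiplier: 4,210 ÷ 2842.895 ≈ 1.48088.
That is a change of 48.1%.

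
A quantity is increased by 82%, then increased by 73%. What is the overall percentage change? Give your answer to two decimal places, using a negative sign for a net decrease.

214.86%

The combined multiplier is 1.82 × 1.73 = 3.1486.
That corresponds to an increase of 214.86%.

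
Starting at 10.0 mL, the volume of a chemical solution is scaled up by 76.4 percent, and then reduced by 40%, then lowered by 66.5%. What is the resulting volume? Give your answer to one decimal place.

Each change multiplies by a factor: 1.764 × 0.6 × 0.335 = 0.354564.
10.0 × 0.354564 = 3.54564 ≈ 3.5.

3.5 mL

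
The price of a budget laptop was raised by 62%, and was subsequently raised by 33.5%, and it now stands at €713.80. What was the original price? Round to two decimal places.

The overall multiplier applied was 1.62 × 1.335 = 2.1627.
So the original price was €713.80 ÷ 2.1627 ≈ €330.05.

€330.05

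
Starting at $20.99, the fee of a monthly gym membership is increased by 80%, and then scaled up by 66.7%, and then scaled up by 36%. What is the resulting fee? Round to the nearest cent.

Each change multiplies by a factor: 1.8 × 1.667 × 1.36 = 4.080816.
$20.99 × 4.080816 = $85.65632784 ≈ $85.66.

$85.66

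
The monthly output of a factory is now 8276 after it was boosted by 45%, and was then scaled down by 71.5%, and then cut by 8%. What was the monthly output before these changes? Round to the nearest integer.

The overall multiplier applied was 1.45 × 0.285 × 0.92 = 0.38019.
So the original monthly output was 8276 ÷ 0.38019 ≈ 21768.

21768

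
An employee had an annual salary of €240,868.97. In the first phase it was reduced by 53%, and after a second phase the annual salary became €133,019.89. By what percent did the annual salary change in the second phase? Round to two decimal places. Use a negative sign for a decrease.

After the first phase: €240,868.97 × 0.47 = €113208.4159.
Second-phase multiplier: €133,019.89 ÷ €113208.4159 ≈ 1.175.
That is a change of 17.50%.

17.50%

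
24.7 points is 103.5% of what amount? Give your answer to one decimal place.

23.9 points

24.7 points ÷ 1.035 ≈ 23.9 points.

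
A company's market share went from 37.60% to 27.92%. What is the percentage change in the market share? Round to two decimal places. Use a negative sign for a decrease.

-25.74%

The change is 27.92 − 37.60 = -9.68 percentage points.
Relative to the original 37.60%, that is -9.68 ÷ 37.60 ≈ -25.74%.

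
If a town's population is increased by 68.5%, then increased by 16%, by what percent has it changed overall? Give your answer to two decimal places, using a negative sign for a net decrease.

95.46%

The combined multiplier is 1.685 × 1.16 = 1.9546.
That corresponds to an increase of 95.46%.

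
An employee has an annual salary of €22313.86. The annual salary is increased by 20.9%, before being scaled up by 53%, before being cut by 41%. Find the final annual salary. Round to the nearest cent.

Each change multiplies by a factor: 1.209 × 1.53 × 0.59 = 1.0913643.
€22313.86 × 1.0913643 = €24352.550199198 ≈ €24352.55.

€24352.55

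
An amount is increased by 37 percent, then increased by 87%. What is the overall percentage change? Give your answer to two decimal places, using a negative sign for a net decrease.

A 37% increase multiplies by 1.37.
Then an 87% increase: 1.37 × 1.87 = 2.5619.
Overall factor 2.5619, i.e. 156.19%.

156.19%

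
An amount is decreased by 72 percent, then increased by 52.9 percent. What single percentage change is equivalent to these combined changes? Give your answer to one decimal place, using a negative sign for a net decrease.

A 72% decrease multiplies by 0.28.
Then a 52.9% increase: 0.28 × 1.529 = 0.42812.
Overall factor 0.42812, i.e. -57.2%.

-57.2%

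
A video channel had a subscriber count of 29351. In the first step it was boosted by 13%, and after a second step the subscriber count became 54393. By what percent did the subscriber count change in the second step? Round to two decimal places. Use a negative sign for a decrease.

64.00%

After the first step: 29351 × 1.13 = 33166.63.
Second-step multiplier: 54393 ÷ 33166.63 ≈ 1.639992.
That is a change of 64.00%.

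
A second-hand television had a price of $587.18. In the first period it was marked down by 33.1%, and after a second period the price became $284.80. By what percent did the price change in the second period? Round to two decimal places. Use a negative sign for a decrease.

After the first period: $587.18 × 0.669 = $392.82342.
Second-period multiplier: $284.80 ÷ $392.82342 ≈ 0.725008.
That is a change of -27.50%.

-27.50%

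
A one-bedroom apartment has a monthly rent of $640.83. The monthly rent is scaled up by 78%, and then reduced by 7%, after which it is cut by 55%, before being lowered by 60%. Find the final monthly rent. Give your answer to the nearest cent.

78% increase: $640.83 × 1.78 = $1140.6774.
7% decrease: $1140.6774 × 0.93 = $1060.829982.
After the 55% decrease: $1060.829982 × 0.45 = $477.3734919.
After the 60% decrease: $477.3734919 × 0.4 = $190.94939676 ≈ $190.95.

$190.95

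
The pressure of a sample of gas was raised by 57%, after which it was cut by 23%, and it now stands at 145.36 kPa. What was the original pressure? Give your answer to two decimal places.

120.24 kPa

Undoing the 23% decrease: 145.36 ÷ 0.77 ≈ 188.779221.
Undoing the 57% increase: 188.779221 ÷ 1.57 ≈ 120.24 kPa.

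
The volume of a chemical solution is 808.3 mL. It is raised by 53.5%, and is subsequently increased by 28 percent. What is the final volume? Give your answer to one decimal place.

After the 53.5% increase: 808.3 × 1.535 = 1240.7405.
28% increase: 1240.7405 × 1.28 = 1588.14784 ≈ 1588.1.

1588.1 mL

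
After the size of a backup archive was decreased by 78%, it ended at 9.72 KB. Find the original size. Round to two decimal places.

44.18 KB

The overall multiplier applied was 0.22.
So the original size was 9.72 ÷ 0.22 ≈ 44.18 KB.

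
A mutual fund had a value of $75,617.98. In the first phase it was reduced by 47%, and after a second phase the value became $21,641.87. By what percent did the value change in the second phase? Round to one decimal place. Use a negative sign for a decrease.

After the first phase: $75,617.98 × 0.53 = $40077.5294.
Second-phase multiplier: $21,641.87 ÷ $40077.5294 ≈ 0.54.
That is a change of -46.0%.

-46.0%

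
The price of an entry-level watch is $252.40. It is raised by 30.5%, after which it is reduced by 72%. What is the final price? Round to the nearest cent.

After the 30.5% increase: $252.40 × 1.305 = $329.382.
After the 72% decrease: $329.382 × 0.28 = $92.22696 ≈ $92.23.

$92.23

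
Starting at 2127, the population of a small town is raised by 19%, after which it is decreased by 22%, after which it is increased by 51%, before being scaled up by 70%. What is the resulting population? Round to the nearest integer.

Each change multiplies by a factor: 1.19 × 0.78 × 1.51 × 1.7 = 2.3826894.
2127 × 2.3826894 = 5067.9803538 ≈ 5068.

5068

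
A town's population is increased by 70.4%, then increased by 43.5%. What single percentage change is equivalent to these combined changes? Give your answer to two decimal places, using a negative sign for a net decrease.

The combined multiplier is 1.704 × 1.435 = 2.44524.
That corresponds to an increase of 144.52%.

144.52%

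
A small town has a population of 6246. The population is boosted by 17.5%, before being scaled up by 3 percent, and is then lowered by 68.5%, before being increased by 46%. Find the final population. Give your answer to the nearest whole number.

17.5% increase: 6246 × 1.175 = 7339.05.
3% increase: 7339.05 × 1.03 = 7559.2215.
After the 68.5% decrease: 7559.2215 × 0.315 = 2381.1547725.
46% increase: 2381.1547725 × 1.46 = 3476.48596785 ≈ 3476.

3476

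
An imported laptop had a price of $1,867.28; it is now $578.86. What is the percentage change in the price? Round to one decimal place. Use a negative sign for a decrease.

Change: $578.86 − $1,867.28 = -$1,288.42.
Relative to the original: -$1,288.42 ÷ $1,867.28 ≈ -69.0%.

-69.0%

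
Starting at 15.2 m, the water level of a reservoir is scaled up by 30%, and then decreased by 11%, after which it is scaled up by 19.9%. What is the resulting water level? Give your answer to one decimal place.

30% increase: 15.2 × 1.3 = 19.76.
After the 11% decrease: 19.76 × 0.89 = 17.5864.
19.9% increase: 17.5864 × 1.199 = 21.0860936 ≈ 21.1.

21.1 m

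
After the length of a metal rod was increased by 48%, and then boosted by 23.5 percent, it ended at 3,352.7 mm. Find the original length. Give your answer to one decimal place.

1,834.3 mm

The overall multiplier applied was 1.48 × 1.235 = 1.8278.
So the original length was 3,352.7 ÷ 1.8278 ≈ 1,834.3 mm.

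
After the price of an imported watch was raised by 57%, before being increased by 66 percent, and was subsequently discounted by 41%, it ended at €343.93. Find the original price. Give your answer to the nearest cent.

Undoing the 41% decrease: €343.93 ÷ 0.59 ≈ €582.932203.
Undoing the 66% increase: €582.932203 ÷ 1.66 ≈ €351.163978.
Undoing the 57% increase: €351.163978 ÷ 1.57 ≈ €223.67.

€223.67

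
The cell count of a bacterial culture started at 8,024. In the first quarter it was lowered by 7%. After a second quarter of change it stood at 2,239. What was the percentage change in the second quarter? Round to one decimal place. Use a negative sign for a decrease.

After the first quarter: 8,024 × 0.93 = 7462.32.
Second-quarter multiplier: 2,239 ÷ 7462.32 ≈ 0.30004.
That is a change of -70.0%.

-70.0%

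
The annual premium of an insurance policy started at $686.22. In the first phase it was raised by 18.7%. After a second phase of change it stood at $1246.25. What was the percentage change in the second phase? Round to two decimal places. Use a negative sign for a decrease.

53.00%

After the first phase: $686.22 × 1.187 = $814.54314.
Second-phase multiplier: $1246.25 ÷ $814.54314 ≈ 1.529999.
That is a change of 53.00%.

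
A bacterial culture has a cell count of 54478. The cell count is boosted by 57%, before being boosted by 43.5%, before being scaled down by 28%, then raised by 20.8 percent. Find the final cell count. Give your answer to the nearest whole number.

106751

Apply the 57% increase: 54478 × 1.57 = 85530.46.
43.5% increase: 85530.46 × 1.435 = 122736.2101.
After the 28% decrease: 122736.2101 × 0.72 = 88370.071272.
20.8% increase: 88370.071272 × 1.208 = 106751.046096576 ≈ 106751.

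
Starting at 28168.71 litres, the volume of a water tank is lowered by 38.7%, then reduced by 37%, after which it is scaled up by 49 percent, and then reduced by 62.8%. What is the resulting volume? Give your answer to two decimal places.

6029.72 litres

38.7% decrease: 28168.71 × 0.613 = 17267.41923.
37% decrease: 17267.41923 × 0.63 = 10878.4741149.
49% increase: 10878.4741149 × 1.49 = 16208.926431201.
After the 62.8% decrease: 16208.926431201 × 0.372 = 6029.720632406772 ≈ 6029.72.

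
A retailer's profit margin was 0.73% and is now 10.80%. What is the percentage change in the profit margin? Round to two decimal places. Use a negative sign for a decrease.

The change is 10.80 − 0.73 = 10.07 percentage points.
Relative to the original 0.73%, that is 10.07 ÷ 0.73 ≈ 1379.45%.

1379.45%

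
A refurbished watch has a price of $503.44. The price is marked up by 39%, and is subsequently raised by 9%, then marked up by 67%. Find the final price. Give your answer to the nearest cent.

Each change multiplies by a factor: 1.39 × 1.09 × 1.67 = 2.530217.
$503.44 × 2.530217 = $1273.81244648 ≈ $1273.81.

$1273.81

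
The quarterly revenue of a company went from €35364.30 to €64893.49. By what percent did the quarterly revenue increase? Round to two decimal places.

83.50%

Change: €64893.49 − €35364.30 = €29529.19.
Relative to the original: €29529.19 ÷ €35364.30 ≈ 83.50%.
So the quarterly revenue increased by 83.50%.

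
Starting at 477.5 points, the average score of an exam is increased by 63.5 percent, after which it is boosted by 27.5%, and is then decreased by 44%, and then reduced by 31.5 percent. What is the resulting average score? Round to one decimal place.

381.8 points

After the 63.5% increase: 477.5 × 1.635 = 780.7125.
27.5% increase: 780.7125 × 1.275 = 995.4084375.
After the 44% decrease: 995.4084375 × 0.56 = 557.428725.
Apply the 31.5% decrease: 557.428725 × 0.685 = 381.838676625 ≈ 381.8.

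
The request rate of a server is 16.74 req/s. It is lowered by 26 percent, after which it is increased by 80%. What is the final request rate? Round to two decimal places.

22.30 req/s

After the 26% decrease: 16.74 × 0.74 = 12.3876.
Apply the 80% increase: 12.3876 × 1.8 = 22.29768 ≈ 22.30.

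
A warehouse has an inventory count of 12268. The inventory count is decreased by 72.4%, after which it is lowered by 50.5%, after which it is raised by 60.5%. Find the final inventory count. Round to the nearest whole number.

2690

72.4% decrease: 12268 × 0.276 = 3385.968.
Apply the 50.5% decrease: 3385.968 × 0.495 = 1676.05416.
Apply the 60.5% increase: 1676.05416 × 1.605 = 2690.0669268 ≈ 2690.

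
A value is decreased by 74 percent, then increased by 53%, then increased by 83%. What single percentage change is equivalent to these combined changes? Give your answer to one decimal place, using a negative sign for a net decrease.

-27.2%

The combined multiplier is 0.26 × 1.53 × 1.83 = 0.727974.
That corresponds to a decrease of 27.2%.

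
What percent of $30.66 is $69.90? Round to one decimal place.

$69.90 ÷ $30.66 ≈ 228.0%.

228.0%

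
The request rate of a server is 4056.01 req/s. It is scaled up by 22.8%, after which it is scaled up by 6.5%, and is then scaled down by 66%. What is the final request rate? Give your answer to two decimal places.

Each change multiplies by a factor: 1.228 × 1.065 × 0.34 = 0.4446588.
4056.01 × 0.4446588 = 1803.540539388 ≈ 1803.54.

1803.54 req/s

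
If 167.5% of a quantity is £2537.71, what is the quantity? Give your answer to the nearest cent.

£1515.05

£2537.71 ÷ 1.675 ≈ £1515.05.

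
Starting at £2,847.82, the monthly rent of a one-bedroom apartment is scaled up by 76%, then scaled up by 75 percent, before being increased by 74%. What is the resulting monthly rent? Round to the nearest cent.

£15,262.04

Each change multiplies by a factor: 1.76 × 1.75 × 1.74 = 5.3592.
£2,847.82 × 5.3592 = £15262.036944 ≈ £15,262.04.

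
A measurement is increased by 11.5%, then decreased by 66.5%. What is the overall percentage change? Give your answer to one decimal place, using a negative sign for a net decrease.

-62.6%

An 11.5% increase multiplies by 1.115.
Then a 66.5% decrease: 1.115 × 0.335 = 0.373525.
Overall factor 0.373525, i.e. -62.6%.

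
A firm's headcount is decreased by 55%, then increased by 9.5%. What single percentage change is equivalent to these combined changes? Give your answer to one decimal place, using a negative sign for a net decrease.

-50.7%

A 55% decrease multiplies by 0.45.
Then a 9.5% increase: 0.45 × 1.095 = 0.49275.
Overall factor 0.49275, i.e. -50.7%.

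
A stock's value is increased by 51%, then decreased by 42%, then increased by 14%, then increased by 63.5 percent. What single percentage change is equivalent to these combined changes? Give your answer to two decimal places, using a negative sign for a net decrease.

63.24%

The combined multiplier is 1.51 × 0.58 × 1.14 × 1.635 = 1.63240362.
That corresponds to an increase of 63.24%.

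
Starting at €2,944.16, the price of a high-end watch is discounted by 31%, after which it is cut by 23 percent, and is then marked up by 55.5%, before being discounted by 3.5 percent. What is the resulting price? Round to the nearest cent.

€2,347.25

Each change multiplies by a factor: 0.69 × 0.77 × 1.555 × 0.965 = 0.7972554975.
€2,944.16 × 0.7972554975 = €2347.2477455196 ≈ €2,347.25.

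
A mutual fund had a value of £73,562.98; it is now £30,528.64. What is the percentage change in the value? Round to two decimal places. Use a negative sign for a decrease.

-58.50%

Change: £30,528.64 − £73,562.98 = -£43,034.34.
Relative to the original: -£43,034.34 ÷ £73,562.98 ≈ -58.50%.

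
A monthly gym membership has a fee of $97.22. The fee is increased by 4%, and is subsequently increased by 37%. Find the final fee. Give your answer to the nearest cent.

4% increase: $97.22 × 1.04 = $101.1088.
37% increase: $101.1088 × 1.37 = $138.519056 ≈ $138.52.

$138.52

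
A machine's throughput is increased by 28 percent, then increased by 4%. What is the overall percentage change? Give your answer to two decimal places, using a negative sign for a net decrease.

33.12%

A 28% increase multiplies by 1.28.
Then a 4% increase: 1.28 × 1.04 = 1.3312.
Overall factor 1.3312, i.e. 33.12%.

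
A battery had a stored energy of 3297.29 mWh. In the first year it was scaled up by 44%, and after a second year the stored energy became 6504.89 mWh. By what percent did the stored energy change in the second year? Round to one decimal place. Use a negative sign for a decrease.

37.0%

After the first year: 3297.29 × 1.44 = 4748.0976.
Second-year multiplier: 6504.89 ÷ 4748.0976 ≈ 1.37.
That is a change of 37.0%.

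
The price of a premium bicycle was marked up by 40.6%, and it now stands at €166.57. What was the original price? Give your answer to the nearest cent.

The overall multiplier applied was 1.406.
So the original price was €166.57 ÷ 1.406 ≈ €118.47.

€118.47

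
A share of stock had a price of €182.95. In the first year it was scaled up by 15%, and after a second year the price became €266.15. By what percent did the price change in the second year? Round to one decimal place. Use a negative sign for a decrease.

After the first year: €182.95 × 1.15 = €210.3925.
Second-year multiplier: €266.15 ÷ €210.3925 ≈ 1.26502.
That is a change of 26.5%.

26.5%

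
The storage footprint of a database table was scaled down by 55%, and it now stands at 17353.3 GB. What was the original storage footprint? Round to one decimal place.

38562.9 GB

The overall multiplier applied was 0.45.
So the original storage footprint was 17353.3 ÷ 0.45 ≈ 38562.9 GB.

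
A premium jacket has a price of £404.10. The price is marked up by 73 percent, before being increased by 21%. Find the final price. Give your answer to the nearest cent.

£845.90

73% increase: £404.10 × 1.73 = £699.093.
21% increase: £699.093 × 1.21 = £845.90253 ≈ £845.90.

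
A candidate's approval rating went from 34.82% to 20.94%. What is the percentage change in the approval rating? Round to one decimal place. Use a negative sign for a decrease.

The change is 20.94 − 34.82 = -13.88 percentage points.
Relative to the original 34.82%, that is -13.88 ÷ 34.82 ≈ -39.9%.

-39.9%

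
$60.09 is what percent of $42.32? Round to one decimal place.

142.0%

$60.09 ÷ $42.32 ≈ 142.0%.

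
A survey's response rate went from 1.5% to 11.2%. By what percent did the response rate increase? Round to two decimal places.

The change is 11.2 − 1.5 = 9.7 percentage points.
Relative to the original 1.5%, that is 9.7 ÷ 1.5 ≈ 646.67%.
So the response rate rose by 646.67%.

646.67%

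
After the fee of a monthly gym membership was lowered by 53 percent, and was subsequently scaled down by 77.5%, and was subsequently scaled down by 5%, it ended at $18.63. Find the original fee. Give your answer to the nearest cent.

The overall multiplier applied was 0.47 × 0.225 × 0.95 = 0.1004625.
So the original fee was $18.63 ÷ 0.1004625 ≈ $185.44.

$185.44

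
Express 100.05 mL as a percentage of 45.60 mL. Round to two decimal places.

100.05 mL ÷ 45.60 mL ≈ 219.41%.

219.41%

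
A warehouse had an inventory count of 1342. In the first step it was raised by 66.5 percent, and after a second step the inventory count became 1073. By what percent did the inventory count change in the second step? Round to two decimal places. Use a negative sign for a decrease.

-51.98%

After the first step: 1342 × 1.665 = 2234.43.
Second-step multiplier: 1073 ÷ 2234.43 ≈ 0.480212.
That is a change of -51.98%.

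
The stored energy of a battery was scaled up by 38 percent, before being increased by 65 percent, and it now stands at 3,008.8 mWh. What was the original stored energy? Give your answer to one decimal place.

1,321.4 mWh

The overall multiplier applied was 1.38 × 1.65 = 2.277.
So the original stored energy was 3,008.8 ÷ 2.277 ≈ 1,321.4 mWh.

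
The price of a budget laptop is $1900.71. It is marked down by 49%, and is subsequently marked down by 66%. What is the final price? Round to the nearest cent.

Each change multiplies by a factor: 0.51 × 0.34 = 0.1734.
$1900.71 × 0.1734 = $329.583114 ≈ $329.58.

$329.58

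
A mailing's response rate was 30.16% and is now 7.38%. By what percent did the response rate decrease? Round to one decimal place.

75.5%

The change is 7.38 − 30.16 = -22.78 percentage points.
Relative to the original 30.16%, that is -22.78 ÷ 30.16 ≈ -75.5%.
So the response rate fell by 75.5%.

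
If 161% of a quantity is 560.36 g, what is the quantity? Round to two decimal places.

560.36 g ÷ 1.61 ≈ 348.05 g.

348.05 g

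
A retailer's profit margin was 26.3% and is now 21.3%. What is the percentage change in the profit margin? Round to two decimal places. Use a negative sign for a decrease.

-19.01%

The change is 21.3 − 26.3 = -5.0 percentage points.
Relative to the original 26.3%, that is -5.0 ÷ 26.3 ≈ -19.01%.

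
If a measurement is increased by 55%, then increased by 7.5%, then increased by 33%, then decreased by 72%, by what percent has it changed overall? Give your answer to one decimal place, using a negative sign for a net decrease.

A 55% increase multiplies by 1.55.
Then a 7.5% increase: 1.55 × 1.075 = 1.66625.
Then a 33% increase: 1.66625 × 1.33 = 2.2161125.
Then a 72% decrease: 2.2161125 × 0.28 = 0.6205115.
Overall factor 0.6205115, i.e. -37.9%.

-37.9%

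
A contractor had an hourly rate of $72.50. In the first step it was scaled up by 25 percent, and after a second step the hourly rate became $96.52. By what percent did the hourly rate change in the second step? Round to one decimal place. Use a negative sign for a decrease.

After the first step: $72.50 × 1.25 = $90.625.
Second-step multiplier: $96.52 ÷ $90.625 ≈ 1.06505.
That is a change of 6.5%.

6.5%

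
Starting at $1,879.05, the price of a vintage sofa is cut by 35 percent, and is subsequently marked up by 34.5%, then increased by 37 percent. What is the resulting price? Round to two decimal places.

35% decrease: $1,879.05 × 0.65 = $1221.3825.
34.5% increase: $1221.3825 × 1.345 = $1642.7594625.
After the 37% increase: $1642.7594625 × 1.37 = $2250.580463625 ≈ $2,250.58.

$2,250.58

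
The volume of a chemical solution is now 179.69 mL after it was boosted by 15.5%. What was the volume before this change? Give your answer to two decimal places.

155.58 mL

The overall multiplier applied was 1.155.
So the original volume was 179.69 ÷ 1.155 ≈ 155.58 mL.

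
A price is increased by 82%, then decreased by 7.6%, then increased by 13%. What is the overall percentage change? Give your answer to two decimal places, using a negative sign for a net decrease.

90.03%

An 82% increase multiplies by 1.82.
Then a 7.6% decrease: 1.82 × 0.924 = 1.68168.
Then a 13% increase: 1.68168 × 1.13 = 1.9002984.
Overall factor 1.9002984, i.e. 90.03%.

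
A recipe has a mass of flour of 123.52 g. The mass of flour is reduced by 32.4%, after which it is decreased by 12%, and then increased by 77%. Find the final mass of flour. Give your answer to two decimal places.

130.06 g

Each change multiplies by a factor: 0.676 × 0.88 × 1.77 = 1.0529376.
123.52 × 1.0529376 = 130.058852352 ≈ 130.06.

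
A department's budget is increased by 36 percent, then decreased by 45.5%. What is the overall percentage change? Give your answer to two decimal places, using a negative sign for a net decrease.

The combined multiplier is 1.36 × 0.545 = 0.7412.
That corresponds to a decrease of 25.88%.

-25.88%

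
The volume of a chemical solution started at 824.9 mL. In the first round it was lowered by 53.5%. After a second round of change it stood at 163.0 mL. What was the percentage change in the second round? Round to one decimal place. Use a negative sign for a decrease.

After the first round: 824.9 × 0.465 = 383.5785.
Second-round multiplier: 163.0 ÷ 383.5785 ≈ 0.42495.
That is a change of -57.5%.

-57.5%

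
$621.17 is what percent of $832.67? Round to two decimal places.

74.60%

$621.17 ÷ $832.67 ≈ 74.60%.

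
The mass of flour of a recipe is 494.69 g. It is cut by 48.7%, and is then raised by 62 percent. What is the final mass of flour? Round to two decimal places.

48.7% decrease: 494.69 × 0.513 = 253.77597.
62% increase: 253.77597 × 1.62 = 411.1170714 ≈ 411.12.

411.12 g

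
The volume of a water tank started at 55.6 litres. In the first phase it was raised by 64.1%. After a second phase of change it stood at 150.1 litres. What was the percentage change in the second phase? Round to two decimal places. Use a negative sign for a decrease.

After the first phase: 55.6 × 1.641 = 91.2396.
Second-phase multiplier: 150.1 ÷ 91.2396 ≈ 1.645119.
That is a change of 64.51%.

64.51%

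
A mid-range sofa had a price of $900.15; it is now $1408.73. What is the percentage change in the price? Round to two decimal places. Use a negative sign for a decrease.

56.50%

Change: $1408.73 − $900.15 = $508.58.
Relative to the original: $508.58 ÷ $900.15 ≈ 56.50%.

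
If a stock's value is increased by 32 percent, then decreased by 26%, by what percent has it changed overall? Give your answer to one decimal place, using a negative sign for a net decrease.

The combined multiplier is 1.32 × 0.74 = 0.9768.
That corresponds to a decrease of 2.3%.

-2.3%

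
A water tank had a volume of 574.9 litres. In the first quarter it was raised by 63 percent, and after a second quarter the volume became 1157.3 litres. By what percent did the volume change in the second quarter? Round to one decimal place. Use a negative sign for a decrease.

23.5%

After the first quarter: 574.9 × 1.63 = 937.087.
Second-quarter multiplier: 1157.3 ÷ 937.087 ≈ 1.235.
That is a change of 23.5%.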